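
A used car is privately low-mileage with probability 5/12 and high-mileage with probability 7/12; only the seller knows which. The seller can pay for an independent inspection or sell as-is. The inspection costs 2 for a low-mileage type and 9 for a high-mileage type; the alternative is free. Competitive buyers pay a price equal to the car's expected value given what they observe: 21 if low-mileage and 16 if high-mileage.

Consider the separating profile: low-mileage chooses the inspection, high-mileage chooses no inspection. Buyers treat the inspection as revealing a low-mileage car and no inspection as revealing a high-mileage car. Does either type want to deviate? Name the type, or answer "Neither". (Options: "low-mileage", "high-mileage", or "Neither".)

Neither

The inspection pays 21; no inspection pays 16.
low-mileage: assigned the inspection, nets 21 − 2 = 19; deviating to no inspection nets 16.
high-mileage: assigned no inspection, nets 16; deviating to the inspection nets 21 − 9 = 12.
Both types strictly prefer their assigned action; no profitable deviation.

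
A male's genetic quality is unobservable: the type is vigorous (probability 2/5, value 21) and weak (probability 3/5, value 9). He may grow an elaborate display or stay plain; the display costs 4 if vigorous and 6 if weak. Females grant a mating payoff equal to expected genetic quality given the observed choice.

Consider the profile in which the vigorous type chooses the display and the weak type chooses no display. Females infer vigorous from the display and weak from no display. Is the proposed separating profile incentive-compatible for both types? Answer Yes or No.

Under these beliefs, the display earns mating payoff 21 and no display earns mating payoff 9.
vigorous: the display nets 21 − 4 = 17; no display nets 9. vigorous prefers the display.
weak: the display nets 21 − 6 = 15; no display nets 9. weak would deviate to the display.
weak has a profitable deviation, so the profile is not an equilibrium.

No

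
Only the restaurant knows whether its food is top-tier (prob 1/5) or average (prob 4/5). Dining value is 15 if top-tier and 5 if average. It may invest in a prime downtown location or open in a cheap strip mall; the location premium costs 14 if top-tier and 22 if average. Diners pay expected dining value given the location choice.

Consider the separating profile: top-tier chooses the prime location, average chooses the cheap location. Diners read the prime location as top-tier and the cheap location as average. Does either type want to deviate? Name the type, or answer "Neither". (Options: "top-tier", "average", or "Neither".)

The prime location pays 15; the cheap location pays 5.
top-tier: assigned the prime location, nets 15 − 14 = 1; deviating to the cheap location nets 5.
average: assigned the cheap location, nets 5; deviating to the prime location nets 15 − 22 = -7.
The top-tier type gains 4 by deviating.

top-tier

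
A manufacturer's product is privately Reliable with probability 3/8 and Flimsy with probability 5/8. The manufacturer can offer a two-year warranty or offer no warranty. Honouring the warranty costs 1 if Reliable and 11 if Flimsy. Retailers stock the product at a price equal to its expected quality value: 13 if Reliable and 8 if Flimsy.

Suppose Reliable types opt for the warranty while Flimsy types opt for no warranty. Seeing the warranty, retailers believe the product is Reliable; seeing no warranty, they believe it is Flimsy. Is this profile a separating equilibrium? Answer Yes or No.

Under these beliefs, the warranty earns price 13 and no warranty earns price 8.
Reliable: the warranty nets 13 − 1 = 12; no warranty nets 8. Reliable prefers the warranty.
Flimsy: the warranty nets 13 − 11 = 2; no warranty nets 8. Flimsy prefers no warranty.
Neither type deviates, so the separating profile is an equilibrium.

Yes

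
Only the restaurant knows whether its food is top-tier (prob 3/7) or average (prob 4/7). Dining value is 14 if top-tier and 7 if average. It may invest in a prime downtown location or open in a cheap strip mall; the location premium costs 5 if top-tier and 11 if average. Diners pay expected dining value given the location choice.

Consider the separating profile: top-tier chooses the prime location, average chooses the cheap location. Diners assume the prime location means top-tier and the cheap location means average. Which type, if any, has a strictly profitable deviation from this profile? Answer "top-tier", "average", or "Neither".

The prime location pays 14; the cheap location pays 7.
top-tier: assigned the prime location, nets 14 − 5 = 9; deviating to the cheap location nets 7.
average: assigned the cheap location, nets 7; deviating to the prime location nets 14 − 11 = 3.
Both types strictly prefer their assigned action; no profitable deviation.

Neither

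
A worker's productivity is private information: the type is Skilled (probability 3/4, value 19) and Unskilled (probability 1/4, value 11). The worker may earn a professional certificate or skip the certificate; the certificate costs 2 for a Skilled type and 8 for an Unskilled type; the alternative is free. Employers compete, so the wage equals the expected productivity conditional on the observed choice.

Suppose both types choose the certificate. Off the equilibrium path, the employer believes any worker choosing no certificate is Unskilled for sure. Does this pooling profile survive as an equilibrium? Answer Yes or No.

No

On path, the employer holds the prior and pays 3/4·19 + 1/4·11 = 17. Off path (no certificate), believing Unskilled, it pays 11.
Skilled: the certificate nets 17 − 2 = 15; no certificate nets 11. Skilled stays.
Unskilled: the certificate nets 17 − 8 = 9; no certificate nets 11. Unskilled would deviate.
A type deviates, so pooling fails.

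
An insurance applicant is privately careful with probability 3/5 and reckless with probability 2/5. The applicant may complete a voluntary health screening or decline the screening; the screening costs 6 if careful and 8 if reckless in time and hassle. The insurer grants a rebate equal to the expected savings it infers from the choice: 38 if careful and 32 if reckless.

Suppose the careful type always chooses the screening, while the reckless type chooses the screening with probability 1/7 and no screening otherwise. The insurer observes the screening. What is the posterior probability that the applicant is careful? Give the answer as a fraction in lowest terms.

P(the screening) = (3/5)·1 + (2/5)·(1/7) = 23/35.
By Bayes' rule, P(careful | the screening) = (3/5) / (23/35) = 21/23.

21/23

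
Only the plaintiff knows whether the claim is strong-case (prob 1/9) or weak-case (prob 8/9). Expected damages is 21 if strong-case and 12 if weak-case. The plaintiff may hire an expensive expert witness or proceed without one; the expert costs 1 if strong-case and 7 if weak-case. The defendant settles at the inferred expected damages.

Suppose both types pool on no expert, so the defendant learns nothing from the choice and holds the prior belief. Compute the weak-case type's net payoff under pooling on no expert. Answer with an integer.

Pooled settlement = 1/9·21 + 8/9·12 = 13.
weak-case pays no cost for no expert, so net payoff = 13.

13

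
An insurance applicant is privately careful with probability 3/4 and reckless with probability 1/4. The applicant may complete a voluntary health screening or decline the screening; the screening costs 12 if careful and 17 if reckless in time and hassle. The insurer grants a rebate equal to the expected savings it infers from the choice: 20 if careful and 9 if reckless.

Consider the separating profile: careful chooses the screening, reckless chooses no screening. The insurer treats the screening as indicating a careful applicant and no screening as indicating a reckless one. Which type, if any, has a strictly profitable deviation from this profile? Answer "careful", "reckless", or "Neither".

The screening pays 20; no screening pays 9.
careful: assigned the screening, nets 20 − 12 = 8; deviating to no screening nets 9.
reckless: assigned no screening, nets 9; deviating to the screening nets 20 − 17 = 3.
The careful type gains 1 by deviating.

careful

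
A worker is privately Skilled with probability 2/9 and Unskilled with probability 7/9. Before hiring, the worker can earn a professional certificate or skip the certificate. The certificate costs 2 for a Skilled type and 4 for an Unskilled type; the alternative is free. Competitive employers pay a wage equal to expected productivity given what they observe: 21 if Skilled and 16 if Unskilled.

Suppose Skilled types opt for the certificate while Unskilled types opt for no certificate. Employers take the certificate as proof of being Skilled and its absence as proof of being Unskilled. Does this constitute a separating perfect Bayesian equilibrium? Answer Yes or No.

No

Under these beliefs, the certificate earns wage 21 and no certificate earns wage 16.
Skilled: the certificate nets 21 − 2 = 19; no certificate nets 16. Skilled prefers the certificate.
Unskilled: the certificate nets 21 − 4 = 17; no certificate nets 16. Unskilled would deviate to the certificate.
Unskilled has a profitable deviation, so the profile is not an equilibrium.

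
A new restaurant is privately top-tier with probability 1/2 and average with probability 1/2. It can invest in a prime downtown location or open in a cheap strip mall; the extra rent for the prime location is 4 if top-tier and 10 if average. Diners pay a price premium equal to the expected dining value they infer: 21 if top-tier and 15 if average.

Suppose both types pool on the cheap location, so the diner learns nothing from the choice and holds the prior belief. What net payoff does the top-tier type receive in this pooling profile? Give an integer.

Pooled price premium = 1/2·21 + 1/2·15 = 18.
top-tier pays no cost for the cheap location, so net payoff = 18.

18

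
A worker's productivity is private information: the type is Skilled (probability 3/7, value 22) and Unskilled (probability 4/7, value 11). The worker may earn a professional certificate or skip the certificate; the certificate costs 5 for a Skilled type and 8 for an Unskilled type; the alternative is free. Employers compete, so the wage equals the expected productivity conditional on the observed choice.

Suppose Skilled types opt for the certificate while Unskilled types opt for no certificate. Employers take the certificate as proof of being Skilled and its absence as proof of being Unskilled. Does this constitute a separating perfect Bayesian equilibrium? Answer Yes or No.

Under these beliefs, the certificate earns wage 22 and no certificate earns wage 11.
Skilled: the certificate nets 22 − 5 = 17; no certificate nets 11. Skilled prefers the certificate.
Unskilled: the certificate nets 22 − 8 = 14; no certificate nets 11. Unskilled would deviate to the certificate.
Unskilled has a profitable deviation, so the profile is not an equilibrium.

No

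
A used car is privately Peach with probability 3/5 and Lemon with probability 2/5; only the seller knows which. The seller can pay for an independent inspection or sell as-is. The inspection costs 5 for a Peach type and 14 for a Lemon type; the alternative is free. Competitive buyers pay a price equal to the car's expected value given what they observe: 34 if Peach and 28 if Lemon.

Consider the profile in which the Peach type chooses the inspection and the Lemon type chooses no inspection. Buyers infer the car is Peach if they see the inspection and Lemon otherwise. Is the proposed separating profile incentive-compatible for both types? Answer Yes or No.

Yes

Under these beliefs, the inspection earns price 34 and no inspection earns price 28.
Peach: the inspection nets 34 − 5 = 29; no inspection nets 28. Peach prefers the inspection.
Lemon: the inspection nets 34 − 14 = 20; no inspection nets 28. Lemon prefers no inspection.
Neither type deviates, so the separating profile is an equilibrium.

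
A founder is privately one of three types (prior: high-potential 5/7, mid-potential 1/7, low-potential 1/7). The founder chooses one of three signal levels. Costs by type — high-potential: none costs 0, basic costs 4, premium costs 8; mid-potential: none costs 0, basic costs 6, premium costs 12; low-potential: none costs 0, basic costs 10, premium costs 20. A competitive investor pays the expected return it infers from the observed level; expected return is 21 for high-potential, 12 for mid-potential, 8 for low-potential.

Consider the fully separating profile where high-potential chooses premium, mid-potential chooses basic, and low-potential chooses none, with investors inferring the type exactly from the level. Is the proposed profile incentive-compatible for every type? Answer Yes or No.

Separating valuations: premium → 21, basic → 12, none → 8.
high-potential (assigned premium): none: 8 − 0 = 8; basic: 12 − 4 = 8; premium: 21 − 8 = 13. high-potential stays.
mid-potential (assigned basic): none: 8 − 0 = 8; basic: 12 − 6 = 6; premium: 21 − 12 = 9. mid-potential prefers premium.
low-potential (assigned none): none: 8 − 0 = 8; basic: 12 − 10 = 2; premium: 21 − 20 = 1. low-potential stays.
At least one type deviates; the separating profile fails.

No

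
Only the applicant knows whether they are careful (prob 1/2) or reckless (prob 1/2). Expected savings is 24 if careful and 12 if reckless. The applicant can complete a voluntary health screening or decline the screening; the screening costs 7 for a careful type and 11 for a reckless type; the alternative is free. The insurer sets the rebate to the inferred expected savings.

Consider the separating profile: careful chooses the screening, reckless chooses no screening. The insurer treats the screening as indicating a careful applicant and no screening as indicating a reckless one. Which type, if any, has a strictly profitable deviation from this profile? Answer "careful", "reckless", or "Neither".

reckless

The screening pays 24; no screening pays 12.
careful: assigned the screening, nets 24 − 7 = 17; deviating to no screening nets 12.
reckless: assigned no screening, nets 12; deviating to the screening nets 24 − 11 = 13.
The reckless type gains 1 by deviating.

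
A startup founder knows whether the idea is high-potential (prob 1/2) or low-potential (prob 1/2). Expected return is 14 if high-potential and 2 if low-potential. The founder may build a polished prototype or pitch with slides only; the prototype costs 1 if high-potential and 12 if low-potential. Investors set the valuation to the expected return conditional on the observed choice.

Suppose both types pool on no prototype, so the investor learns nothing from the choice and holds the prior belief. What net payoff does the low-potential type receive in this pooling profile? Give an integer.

Pooled valuation = 1/2·14 + 1/2·2 = 8.
low-potential pays no cost for no prototype, so net payoff = 8.

8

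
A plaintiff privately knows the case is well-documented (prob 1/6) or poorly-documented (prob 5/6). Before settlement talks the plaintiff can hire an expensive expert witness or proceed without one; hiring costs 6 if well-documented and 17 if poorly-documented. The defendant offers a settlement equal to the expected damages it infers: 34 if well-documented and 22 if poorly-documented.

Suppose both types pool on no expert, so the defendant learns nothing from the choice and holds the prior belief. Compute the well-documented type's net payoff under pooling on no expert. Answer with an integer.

24

Pooled settlement = 1/6·34 + 5/6·22 = 24.
well-documented pays no cost for no expert, so net payoff = 24.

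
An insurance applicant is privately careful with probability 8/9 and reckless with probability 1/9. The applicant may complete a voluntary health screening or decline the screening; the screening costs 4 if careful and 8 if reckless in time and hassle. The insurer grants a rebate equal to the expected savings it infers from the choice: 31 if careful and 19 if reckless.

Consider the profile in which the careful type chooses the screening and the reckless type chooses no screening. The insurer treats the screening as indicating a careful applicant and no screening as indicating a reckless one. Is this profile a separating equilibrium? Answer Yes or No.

Under these beliefs, the screening earns rebate 31 and no screening earns rebate 19.
careful: the screening nets 31 − 4 = 27; no screening nets 19. careful prefers the screening.
reckless: the screening nets 31 − 8 = 23; no screening nets 19. reckless would deviate to the screening.
reckless has a profitable deviation, so the profile is not an equilibrium.

No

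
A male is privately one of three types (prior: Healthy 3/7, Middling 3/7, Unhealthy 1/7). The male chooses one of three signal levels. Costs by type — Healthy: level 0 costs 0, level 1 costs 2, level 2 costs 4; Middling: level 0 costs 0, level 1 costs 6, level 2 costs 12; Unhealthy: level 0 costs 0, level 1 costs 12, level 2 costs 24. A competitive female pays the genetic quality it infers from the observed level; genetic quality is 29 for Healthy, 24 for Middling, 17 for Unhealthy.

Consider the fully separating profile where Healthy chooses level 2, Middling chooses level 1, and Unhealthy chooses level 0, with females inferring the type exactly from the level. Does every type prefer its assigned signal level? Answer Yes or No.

Yes

Separating mating payoffs: level 2 → 29, level 1 → 24, level 0 → 17.
Healthy (assigned level 2): level 0: 17 − 0 = 17; level 1: 24 − 2 = 22; level 2: 29 − 4 = 25. Healthy stays.
Middling (assigned level 1): level 0: 17 − 0 = 17; level 1: 24 − 6 = 18; level 2: 29 − 12 = 17. Middling stays.
Unhealthy (assigned level 0): level 0: 17 − 0 = 17; level 1: 24 − 12 = 12; level 2: 29 − 24 = 5. Unhealthy stays.
Every type prefers its assigned level; separation holds.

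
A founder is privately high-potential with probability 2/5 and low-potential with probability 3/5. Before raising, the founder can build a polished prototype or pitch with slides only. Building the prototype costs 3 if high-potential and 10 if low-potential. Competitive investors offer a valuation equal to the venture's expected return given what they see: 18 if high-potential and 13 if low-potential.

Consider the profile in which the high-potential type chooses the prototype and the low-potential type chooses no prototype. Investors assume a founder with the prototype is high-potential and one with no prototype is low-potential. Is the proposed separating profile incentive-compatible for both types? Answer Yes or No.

Yes

Under these beliefs, the prototype earns valuation 18 and no prototype earns valuation 13.
high-potential: the prototype nets 18 − 3 = 15; no prototype nets 13. high-potential prefers the prototype.
low-potential: the prototype nets 18 − 10 = 8; no prototype nets 13. low-potential prefers no prototype.
Neither type deviates, so the separating profile is an equilibrium.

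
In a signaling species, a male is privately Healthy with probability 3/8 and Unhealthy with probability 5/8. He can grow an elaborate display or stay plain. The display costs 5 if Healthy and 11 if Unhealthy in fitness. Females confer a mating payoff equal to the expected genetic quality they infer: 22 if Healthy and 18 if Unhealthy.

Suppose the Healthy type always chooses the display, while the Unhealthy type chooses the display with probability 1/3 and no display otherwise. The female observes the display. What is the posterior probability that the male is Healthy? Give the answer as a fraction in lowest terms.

P(the display) = (3/8)·1 + (5/8)·(1/3) = 7/12.
By Bayes' rule, P(Healthy | the display) = (3/8) / (7/12) = 9/14.

9/14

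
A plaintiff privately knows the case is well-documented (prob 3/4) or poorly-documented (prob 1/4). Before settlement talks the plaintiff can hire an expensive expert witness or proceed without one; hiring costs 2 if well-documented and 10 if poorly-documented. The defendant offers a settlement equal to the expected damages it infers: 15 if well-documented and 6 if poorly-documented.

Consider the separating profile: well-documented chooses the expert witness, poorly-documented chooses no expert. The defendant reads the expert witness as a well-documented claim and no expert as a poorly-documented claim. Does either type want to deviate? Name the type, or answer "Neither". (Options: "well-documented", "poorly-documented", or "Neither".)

The expert witness pays 15; no expert pays 6.
well-documented: assigned the expert witness, nets 15 − 2 = 13; deviating to no expert nets 6.
poorly-documented: assigned no expert, nets 6; deviating to the expert witness nets 15 − 10 = 5.
Both types strictly prefer their assigned action; no profitable deviation.

Neither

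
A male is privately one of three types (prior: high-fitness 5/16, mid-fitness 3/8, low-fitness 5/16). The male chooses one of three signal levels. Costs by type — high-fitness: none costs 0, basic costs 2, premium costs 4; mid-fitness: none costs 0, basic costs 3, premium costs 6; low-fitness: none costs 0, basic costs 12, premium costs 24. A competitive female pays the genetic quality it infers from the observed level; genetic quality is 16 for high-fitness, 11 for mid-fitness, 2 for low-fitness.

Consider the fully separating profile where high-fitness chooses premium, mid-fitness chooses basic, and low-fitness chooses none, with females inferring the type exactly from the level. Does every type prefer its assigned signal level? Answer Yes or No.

No

Separating mating payoffs: premium → 16, basic → 11, none → 2.
high-fitness (assigned premium): none: 2 − 0 = 2; basic: 11 − 2 = 9; premium: 16 − 4 = 12. high-fitness stays.
mid-fitness (assigned basic): none: 2 − 0 = 2; basic: 11 − 3 = 8; premium: 16 − 6 = 10. mid-fitness prefers premium.
low-fitness (assigned none): none: 2 − 0 = 2; basic: 11 − 12 = -1; premium: 16 − 24 = -8. low-fitness stays.
At least one type deviates; the separating profile fails.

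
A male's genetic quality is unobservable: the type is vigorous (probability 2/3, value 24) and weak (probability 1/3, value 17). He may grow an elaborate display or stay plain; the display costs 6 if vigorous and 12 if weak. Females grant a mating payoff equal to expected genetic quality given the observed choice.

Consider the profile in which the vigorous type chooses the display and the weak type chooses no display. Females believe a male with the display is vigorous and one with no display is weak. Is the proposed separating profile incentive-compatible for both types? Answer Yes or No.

Under these beliefs, the display earns mating payoff 24 and no display earns mating payoff 17.
vigorous: the display nets 24 − 6 = 18; no display nets 17. vigorous prefers the display.
weak: the display nets 24 − 12 = 12; no display nets 17. weak prefers no display.
Neither type deviates, so the separating profile is an equilibrium.

Yes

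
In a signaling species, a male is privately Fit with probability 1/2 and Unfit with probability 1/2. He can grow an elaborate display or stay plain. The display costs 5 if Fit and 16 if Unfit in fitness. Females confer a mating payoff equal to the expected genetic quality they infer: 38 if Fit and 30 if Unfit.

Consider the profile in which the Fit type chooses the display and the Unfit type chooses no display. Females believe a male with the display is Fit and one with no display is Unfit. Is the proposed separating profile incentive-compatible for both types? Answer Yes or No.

Under these beliefs, the display earns mating payoff 38 and no display earns mating payoff 30.
Fit: the display nets 38 − 5 = 33; no display nets 30. Fit prefers the display.
Unfit: the display nets 38 − 16 = 22; no display nets 30. Unfit prefers no display.
Neither type deviates, so the separating profile is an equilibrium.

Yes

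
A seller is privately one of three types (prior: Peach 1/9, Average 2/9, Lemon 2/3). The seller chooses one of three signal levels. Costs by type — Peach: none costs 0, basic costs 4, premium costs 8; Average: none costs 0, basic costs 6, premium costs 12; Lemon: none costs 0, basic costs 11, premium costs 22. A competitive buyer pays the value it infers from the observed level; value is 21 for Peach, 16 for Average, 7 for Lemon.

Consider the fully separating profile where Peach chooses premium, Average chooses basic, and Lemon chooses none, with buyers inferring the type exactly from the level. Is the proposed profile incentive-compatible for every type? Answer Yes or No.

Separating prices: premium → 21, basic → 16, none → 7.
Peach (assigned premium): none: 7 − 0 = 7; basic: 16 − 4 = 12; premium: 21 − 8 = 13. Peach stays.
Average (assigned basic): none: 7 − 0 = 7; basic: 16 − 6 = 10; premium: 21 − 12 = 9. Average stays.
Lemon (assigned none): none: 7 − 0 = 7; basic: 16 − 11 = 5; premium: 21 − 22 = -1. Lemon stays.
Every type prefers its assigned level; separation holds.

Yes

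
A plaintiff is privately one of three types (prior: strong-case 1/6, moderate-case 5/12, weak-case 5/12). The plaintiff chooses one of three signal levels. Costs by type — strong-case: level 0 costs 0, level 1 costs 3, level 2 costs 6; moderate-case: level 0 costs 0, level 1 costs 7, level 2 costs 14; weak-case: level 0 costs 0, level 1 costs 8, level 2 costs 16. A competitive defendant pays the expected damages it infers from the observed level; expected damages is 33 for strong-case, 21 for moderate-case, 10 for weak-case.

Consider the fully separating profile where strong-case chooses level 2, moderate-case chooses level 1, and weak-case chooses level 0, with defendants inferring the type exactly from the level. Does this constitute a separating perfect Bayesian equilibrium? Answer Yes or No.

No

Separating settlements: level 2 → 33, level 1 → 21, level 0 → 10.
strong-case (assigned level 2): level 0: 10 − 0 = 10; level 1: 21 − 3 = 18; level 2: 33 − 6 = 27. strong-case stays.
moderate-case (assigned level 1): level 0: 10 − 0 = 10; level 1: 21 − 7 = 14; level 2: 33 − 14 = 19. moderate-case prefers level 2.
weak-case (assigned level 0): level 0: 10 − 0 = 10; level 1: 21 − 8 = 13; level 2: 33 − 16 = 17. weak-case prefers level 2.
At least one type deviates; the separating profile fails.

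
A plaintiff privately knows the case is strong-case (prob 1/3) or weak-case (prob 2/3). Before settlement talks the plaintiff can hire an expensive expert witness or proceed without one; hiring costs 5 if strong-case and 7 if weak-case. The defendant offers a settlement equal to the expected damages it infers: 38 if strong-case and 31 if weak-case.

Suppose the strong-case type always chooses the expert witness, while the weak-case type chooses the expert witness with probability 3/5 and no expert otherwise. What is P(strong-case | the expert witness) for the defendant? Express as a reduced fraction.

P(the expert witness) = (1/3)·1 + (2/3)·(3/5) = 11/15.
By Bayes' rule, P(strong-case | the expert witness) = (1/3) / (11/15) = 5/11.

5/11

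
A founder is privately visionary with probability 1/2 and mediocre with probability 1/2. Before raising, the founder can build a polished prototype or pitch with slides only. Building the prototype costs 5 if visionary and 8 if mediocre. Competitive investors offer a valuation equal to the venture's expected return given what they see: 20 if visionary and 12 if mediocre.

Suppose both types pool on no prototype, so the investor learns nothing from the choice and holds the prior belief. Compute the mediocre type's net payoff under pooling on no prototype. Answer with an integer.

16

Pooled valuation = 1/2·20 + 1/2·12 = 16.
mediocre pays no cost for no prototype, so net payoff = 16.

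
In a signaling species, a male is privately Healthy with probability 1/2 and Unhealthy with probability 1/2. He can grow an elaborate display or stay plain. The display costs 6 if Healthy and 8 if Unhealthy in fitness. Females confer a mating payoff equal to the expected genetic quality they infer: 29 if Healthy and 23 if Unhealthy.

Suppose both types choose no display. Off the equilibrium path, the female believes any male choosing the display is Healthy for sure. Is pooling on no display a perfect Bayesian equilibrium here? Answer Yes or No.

On path, the female holds the prior and pays 1/2·29 + 1/2·23 = 26. Off path (the display), believing Healthy, it pays 29.
Healthy: no display nets 26; the display nets 29 − 6 = 23. Healthy stays.
Unhealthy: no display nets 26; the display nets 29 − 8 = 21. Unhealthy stays.
No type deviates, so pooling is sustained.

Yes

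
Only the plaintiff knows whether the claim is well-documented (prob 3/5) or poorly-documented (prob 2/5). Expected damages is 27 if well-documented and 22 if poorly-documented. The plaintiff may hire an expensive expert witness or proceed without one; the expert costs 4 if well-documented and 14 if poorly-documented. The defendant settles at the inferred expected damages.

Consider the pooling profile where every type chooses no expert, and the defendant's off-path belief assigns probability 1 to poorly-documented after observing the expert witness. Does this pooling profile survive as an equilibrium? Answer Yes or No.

On path, the defendant holds the prior and pays 3/5·27 + 2/5·22 = 25. Off path (the expert witness), believing poorly-documented, it pays 22.
well-documented: no expert nets 25; the expert witness nets 22 − 4 = 18. well-documented stays.
poorly-documented: no expert nets 25; the expert witness nets 22 − 14 = 8. poorly-documented stays.
No type deviates, so pooling is sustained.

Yes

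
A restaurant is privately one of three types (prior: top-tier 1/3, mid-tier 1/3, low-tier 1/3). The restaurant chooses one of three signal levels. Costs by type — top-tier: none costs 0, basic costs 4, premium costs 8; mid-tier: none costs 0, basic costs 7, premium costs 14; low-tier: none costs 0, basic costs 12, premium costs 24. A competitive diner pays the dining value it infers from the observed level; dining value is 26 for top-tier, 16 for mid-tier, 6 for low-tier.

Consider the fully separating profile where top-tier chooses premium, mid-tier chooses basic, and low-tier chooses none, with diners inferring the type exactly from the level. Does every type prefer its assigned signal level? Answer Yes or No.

Separating price premiums: premium → 26, basic → 16, none → 6.
top-tier (assigned premium): none: 6 − 0 = 6; basic: 16 − 4 = 12; premium: 26 − 8 = 18. top-tier stays.
mid-tier (assigned basic): none: 6 − 0 = 6; basic: 16 − 7 = 9; premium: 26 − 14 = 12. mid-tier prefers premium.
low-tier (assigned none): none: 6 − 0 = 6; basic: 16 − 12 = 4; premium: 26 − 24 = 2. low-tier stays.
At least one type deviates; the separating profile fails.

No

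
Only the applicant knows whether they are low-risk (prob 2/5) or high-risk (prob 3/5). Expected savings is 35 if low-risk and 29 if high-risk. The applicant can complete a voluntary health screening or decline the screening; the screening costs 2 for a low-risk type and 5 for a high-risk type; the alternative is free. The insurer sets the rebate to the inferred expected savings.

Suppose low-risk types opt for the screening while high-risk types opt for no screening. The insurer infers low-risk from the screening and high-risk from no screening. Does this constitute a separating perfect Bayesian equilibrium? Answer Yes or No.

No

Under these beliefs, the screening earns rebate 35 and no screening earns rebate 29.
low-risk: the screening nets 35 − 2 = 33; no screening nets 29. low-risk prefers the screening.
high-risk: the screening nets 35 − 5 = 30; no screening nets 29. high-risk would deviate to the screening.
high-risk has a profitable deviation, so the profile is not an equilibrium.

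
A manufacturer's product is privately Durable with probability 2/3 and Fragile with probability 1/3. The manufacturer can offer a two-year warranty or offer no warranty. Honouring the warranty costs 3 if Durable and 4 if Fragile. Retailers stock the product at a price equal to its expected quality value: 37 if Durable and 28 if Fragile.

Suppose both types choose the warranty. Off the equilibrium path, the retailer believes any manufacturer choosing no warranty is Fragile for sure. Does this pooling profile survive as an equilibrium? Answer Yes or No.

On path, the retailer holds the prior and pays 2/3·37 + 1/3·28 = 34. Off path (no warranty), believing Fragile, it pays 28.
Durable: the warranty nets 34 − 3 = 31; no warranty nets 28. Durable stays.
Fragile: the warranty nets 34 − 4 = 30; no warranty nets 28. Fragile stays.
No type deviates, so pooling is sustained.

Yes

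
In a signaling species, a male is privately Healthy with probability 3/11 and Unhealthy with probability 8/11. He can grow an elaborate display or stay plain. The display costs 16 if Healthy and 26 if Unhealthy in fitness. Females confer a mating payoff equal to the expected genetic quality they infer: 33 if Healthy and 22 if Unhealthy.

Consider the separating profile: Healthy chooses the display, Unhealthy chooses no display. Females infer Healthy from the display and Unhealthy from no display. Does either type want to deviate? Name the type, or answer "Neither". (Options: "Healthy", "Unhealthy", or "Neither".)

The display pays 33; no display pays 22.
Healthy: assigned the display, nets 33 − 16 = 17; deviating to no display nets 22.
Unhealthy: assigned no display, nets 22; deviating to the display nets 33 − 26 = 7.
The Healthy type gains 5 by deviating.

Healthy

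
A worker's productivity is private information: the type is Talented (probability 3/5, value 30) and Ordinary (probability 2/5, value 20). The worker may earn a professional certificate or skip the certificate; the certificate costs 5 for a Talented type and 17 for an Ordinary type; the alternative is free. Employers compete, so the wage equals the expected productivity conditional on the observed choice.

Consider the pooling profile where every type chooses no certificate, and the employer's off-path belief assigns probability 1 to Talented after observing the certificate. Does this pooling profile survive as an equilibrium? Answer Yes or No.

On path, the employer holds the prior and pays 3/5·30 + 2/5·20 = 26. Off path (the certificate), believing Talented, it pays 30.
Talented: no certificate nets 26; the certificate nets 30 − 5 = 25. Talented stays.
Ordinary: no certificate nets 26; the certificate nets 30 − 17 = 13. Ordinary stays.
No type deviates, so pooling is sustained.

Yes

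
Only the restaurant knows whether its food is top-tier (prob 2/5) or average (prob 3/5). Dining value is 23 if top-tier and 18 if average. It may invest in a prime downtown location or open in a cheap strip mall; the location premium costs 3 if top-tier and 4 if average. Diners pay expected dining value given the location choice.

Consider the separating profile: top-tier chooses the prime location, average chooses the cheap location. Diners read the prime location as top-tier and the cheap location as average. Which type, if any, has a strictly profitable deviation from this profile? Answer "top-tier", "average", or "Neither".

average

The prime location pays 23; the cheap location pays 18.
top-tier: assigned the prime location, nets 23 − 3 = 20; deviating to the cheap location nets 18.
average: assigned the cheap location, nets 18; deviating to the prime location nets 23 − 4 = 19.
The average type gains 1 by deviating.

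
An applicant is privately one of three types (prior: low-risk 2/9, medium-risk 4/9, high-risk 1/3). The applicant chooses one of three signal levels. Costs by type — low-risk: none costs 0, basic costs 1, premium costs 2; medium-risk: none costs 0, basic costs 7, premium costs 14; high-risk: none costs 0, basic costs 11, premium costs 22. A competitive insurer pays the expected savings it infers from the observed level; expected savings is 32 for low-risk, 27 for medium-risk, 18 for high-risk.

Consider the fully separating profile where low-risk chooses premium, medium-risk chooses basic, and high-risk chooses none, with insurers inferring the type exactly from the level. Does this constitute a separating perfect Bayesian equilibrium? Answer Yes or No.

Yes

Separating rebates: premium → 32, basic → 27, none → 18.
low-risk (assigned premium): none: 18 − 0 = 18; basic: 27 − 1 = 26; premium: 32 − 2 = 30. low-risk stays.
medium-risk (assigned basic): none: 18 − 0 = 18; basic: 27 − 7 = 20; premium: 32 − 14 = 18. medium-risk stays.
high-risk (assigned none): none: 18 − 0 = 18; basic: 27 − 11 = 16; premium: 32 − 22 = 10. high-risk stays.
Every type prefers its assigned level; separation holds.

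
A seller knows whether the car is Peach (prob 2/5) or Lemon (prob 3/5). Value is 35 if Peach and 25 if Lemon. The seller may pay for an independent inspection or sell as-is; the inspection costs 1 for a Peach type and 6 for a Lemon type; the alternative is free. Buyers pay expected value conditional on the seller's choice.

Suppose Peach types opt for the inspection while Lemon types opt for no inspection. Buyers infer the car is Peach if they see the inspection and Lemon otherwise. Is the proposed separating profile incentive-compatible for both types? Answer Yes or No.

Under these beliefs, the inspection earns price 35 and no inspection earns price 25.
Peach: the inspection nets 35 − 1 = 34; no inspection nets 25. Peach prefers the inspection.
Lemon: the inspection nets 35 − 6 = 29; no inspection nets 25. Lemon would deviate to the inspection.
Lemon has a profitable deviation, so the profile is not an equilibrium.

No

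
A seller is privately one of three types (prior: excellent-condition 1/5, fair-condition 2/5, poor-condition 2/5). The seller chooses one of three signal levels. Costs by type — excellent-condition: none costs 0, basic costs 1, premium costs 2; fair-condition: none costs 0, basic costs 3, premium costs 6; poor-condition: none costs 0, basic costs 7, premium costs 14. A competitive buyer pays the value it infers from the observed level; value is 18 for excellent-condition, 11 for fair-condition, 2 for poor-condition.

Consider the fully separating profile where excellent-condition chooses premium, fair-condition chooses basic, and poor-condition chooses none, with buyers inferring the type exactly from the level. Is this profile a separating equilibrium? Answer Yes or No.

Separating prices: premium → 18, basic → 11, none → 2.
excellent-condition (assigned premium): none: 2 − 0 = 2; basic: 11 − 1 = 10; premium: 18 − 2 = 16. excellent-condition stays.
fair-condition (assigned basic): none: 2 − 0 = 2; basic: 11 − 3 = 8; premium: 18 − 6 = 12. fair-condition prefers premium.
poor-condition (assigned none): none: 2 − 0 = 2; basic: 11 − 7 = 4; premium: 18 − 14 = 4. poor-condition prefers basic.
At least one type deviates; the separating profile fails.

No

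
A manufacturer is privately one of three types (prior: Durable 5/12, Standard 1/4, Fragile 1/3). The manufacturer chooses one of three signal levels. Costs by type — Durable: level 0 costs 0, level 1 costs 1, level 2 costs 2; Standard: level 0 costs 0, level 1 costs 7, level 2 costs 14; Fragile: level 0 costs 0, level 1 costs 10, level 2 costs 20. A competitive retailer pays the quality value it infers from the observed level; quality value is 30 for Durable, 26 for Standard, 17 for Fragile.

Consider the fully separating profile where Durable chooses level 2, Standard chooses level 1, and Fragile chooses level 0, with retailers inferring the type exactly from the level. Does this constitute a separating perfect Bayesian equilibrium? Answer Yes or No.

Yes

Separating prices: level 2 → 30, level 1 → 26, level 0 → 17.
Durable (assigned level 2): level 0: 17 − 0 = 17; level 1: 26 − 1 = 25; level 2: 30 − 2 = 28. Durable stays.
Standard (assigned level 1): level 0: 17 − 0 = 17; level 1: 26 − 7 = 19; level 2: 30 − 14 = 16. Standard stays.
Fragile (assigned level 0): level 0: 17 − 0 = 17; level 1: 26 − 10 = 16; level 2: 30 − 20 = 10. Fragile stays.
Every type prefers its assigned level; separation holds.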